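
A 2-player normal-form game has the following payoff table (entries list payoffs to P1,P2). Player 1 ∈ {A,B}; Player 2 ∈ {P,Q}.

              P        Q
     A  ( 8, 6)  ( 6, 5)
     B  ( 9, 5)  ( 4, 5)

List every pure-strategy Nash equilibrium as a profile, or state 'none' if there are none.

(A,P): not NE [P1→B gives 9>8]
(A,Q): not NE [P2→P gives 6>5]
(B,P): NE
(B,Q): not NE [P1→A gives 6>4]

Nash profiles: (B,P)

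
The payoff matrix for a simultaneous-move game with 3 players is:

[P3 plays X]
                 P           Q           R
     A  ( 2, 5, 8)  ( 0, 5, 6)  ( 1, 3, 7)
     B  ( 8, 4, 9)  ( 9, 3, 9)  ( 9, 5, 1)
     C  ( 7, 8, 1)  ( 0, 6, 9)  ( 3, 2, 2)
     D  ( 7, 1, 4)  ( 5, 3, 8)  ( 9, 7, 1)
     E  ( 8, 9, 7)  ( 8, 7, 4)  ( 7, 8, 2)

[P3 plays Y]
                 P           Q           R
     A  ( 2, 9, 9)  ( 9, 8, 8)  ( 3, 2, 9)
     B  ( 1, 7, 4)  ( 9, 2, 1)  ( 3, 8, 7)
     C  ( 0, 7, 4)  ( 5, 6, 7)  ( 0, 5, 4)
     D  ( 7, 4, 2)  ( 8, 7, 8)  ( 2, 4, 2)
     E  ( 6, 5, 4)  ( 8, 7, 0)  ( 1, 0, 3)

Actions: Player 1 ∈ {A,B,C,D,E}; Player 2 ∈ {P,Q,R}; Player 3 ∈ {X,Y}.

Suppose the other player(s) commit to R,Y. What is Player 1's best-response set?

u_1(A vs R,Y) = 3
u_1(B vs R,Y) = 3
u_1(C vs R,Y) = 0
u_1(D vs R,Y) = 2
u_1(E vs R,Y) = 1
max payoff 3 at {A,B}

P1 best: {A,B}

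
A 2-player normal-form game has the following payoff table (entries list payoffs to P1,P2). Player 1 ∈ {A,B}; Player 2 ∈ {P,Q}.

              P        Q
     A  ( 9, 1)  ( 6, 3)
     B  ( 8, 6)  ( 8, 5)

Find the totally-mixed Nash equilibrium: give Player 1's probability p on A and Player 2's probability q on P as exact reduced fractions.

P1 indiff ⇒ q·9+(1-q)·6 = q·8+(1-q)·8 ⇒ q(1) = (1-q)(2) ⇒ q = 2/3
P2 indiff ⇒ p·1+(1-p)·6 = p·3+(1-p)·5 ⇒ p(-2) = (1-p)(-1) ⇒ p = 1/3

P1 mixes 1/3 on A; P2 mixes 2/3 on P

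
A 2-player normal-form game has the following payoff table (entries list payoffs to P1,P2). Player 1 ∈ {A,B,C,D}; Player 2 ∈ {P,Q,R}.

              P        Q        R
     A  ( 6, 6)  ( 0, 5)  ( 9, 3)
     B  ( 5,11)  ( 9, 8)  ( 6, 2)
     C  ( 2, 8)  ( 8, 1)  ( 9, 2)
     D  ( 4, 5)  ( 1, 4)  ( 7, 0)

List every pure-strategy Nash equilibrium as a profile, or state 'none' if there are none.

Nash profiles: (A,P)

(A,P): NE
(A,Q): not NE [P1→B gives 9>0; P2→P gives 6>5]
(A,R): not NE [P2→P gives 6>3]
(B,P): not NE [P1→A gives 6>5]
(B,Q): not NE [P2→P gives 11>8]
(B,R): not NE [P1→C gives 9>6; P2→P gives 11>2]
(C,P): not NE [P1→A gives 6>2]
(C,Q): not NE [P1→B gives 9>8; P2→P gives 8>1]
(C,R): not NE [P2→P gives 8>2]
(D,P): not NE [P1→A gives 6>4]
(D,Q): not NE [P1→B gives 9>1; P2→P gives 5>4]
(D,R): not NE [P1→C gives 9>7; P2→P gives 5>0]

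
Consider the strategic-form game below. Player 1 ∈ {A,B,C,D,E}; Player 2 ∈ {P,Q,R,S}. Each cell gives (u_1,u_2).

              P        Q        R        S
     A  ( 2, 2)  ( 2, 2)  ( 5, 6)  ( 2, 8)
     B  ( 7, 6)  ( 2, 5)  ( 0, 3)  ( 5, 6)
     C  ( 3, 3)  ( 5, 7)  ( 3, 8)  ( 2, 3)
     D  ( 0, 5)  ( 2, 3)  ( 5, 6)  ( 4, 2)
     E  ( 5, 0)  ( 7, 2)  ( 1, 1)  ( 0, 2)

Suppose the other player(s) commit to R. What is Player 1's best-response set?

u_1(A vs R) = 5
u_1(B vs R) = 0
u_1(C vs R) = 3
u_1(D vs R) = 5
u_1(E vs R) = 1
max payoff 5 at {A,D}

BR_1 = {A,D}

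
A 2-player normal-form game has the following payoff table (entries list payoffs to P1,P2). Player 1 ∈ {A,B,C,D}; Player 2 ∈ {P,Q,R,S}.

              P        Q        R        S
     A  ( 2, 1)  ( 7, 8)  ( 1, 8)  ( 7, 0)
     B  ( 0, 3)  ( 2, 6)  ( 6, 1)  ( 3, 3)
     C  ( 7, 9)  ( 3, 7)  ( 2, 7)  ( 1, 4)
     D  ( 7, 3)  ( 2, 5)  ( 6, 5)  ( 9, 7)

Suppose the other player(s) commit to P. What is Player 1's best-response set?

u_1(A vs P) = 2
u_1(B vs P) = 0
u_1(C vs P) = 7
u_1(D vs P) = 7
max payoff 7 at {C,D}

P1 best: {C,D}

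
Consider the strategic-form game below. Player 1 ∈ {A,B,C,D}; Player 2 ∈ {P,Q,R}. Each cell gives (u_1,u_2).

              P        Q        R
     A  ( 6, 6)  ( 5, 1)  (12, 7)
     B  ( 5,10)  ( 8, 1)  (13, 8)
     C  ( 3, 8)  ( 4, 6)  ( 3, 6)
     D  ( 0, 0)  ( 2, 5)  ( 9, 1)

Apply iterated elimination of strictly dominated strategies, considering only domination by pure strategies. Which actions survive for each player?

P1 drop C (A beats it: P:6>3 Q:5>4 R:12>3)
P1 drop D (A beats it: P:6>0 Q:5>2 R:12>9)
P2 drop Q (P beats it: A:6>1 B:10>1)
P1→{A,B} P2→{P,R}

Remaining: P1:{A,B} P2:{P,R}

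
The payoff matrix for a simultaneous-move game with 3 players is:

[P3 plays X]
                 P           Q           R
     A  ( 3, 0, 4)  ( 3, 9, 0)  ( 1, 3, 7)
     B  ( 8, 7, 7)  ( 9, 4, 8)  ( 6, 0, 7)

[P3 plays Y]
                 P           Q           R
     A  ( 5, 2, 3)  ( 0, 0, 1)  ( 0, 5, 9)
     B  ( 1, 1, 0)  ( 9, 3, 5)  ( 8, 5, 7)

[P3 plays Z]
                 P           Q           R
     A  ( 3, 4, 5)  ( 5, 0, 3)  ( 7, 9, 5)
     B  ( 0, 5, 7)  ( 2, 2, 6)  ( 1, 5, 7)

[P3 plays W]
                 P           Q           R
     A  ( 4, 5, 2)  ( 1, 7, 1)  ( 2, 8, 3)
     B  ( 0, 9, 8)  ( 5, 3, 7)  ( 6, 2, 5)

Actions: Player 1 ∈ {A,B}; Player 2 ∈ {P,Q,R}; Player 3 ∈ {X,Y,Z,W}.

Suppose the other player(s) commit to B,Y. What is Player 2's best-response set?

argmax u_2 = {R}

u_2(P vs B,Y) = 1
u_2(Q vs B,Y) = 3
u_2(R vs B,Y) = 5
max payoff 5 at {R}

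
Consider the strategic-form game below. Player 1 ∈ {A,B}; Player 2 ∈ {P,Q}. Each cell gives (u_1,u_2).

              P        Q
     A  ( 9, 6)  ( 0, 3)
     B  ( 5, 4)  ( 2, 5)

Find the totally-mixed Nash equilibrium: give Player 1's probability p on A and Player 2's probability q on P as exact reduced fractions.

P1 indiff ⇒ q·9+(1-q)·0 = q·5+(1-q)·2 ⇒ q(4) = (1-q)(2) ⇒ q = 1/3
P2 indiff ⇒ p·6+(1-p)·4 = p·3+(1-p)·5 ⇒ p(3) = (1-p)(1) ⇒ p = 1/4

p=1/4, q=1/3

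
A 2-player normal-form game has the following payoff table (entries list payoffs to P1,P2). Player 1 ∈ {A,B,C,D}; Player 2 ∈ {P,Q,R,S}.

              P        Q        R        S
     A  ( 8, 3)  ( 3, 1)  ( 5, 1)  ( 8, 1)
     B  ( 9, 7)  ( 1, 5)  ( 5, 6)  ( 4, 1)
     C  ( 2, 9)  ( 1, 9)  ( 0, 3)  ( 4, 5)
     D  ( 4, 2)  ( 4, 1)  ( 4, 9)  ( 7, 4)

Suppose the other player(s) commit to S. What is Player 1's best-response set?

u_1(A vs S) = 8
u_1(B vs S) = 4
u_1(C vs S) = 4
u_1(D vs S) = 7
max payoff 8 at {A}

P1 best: {A}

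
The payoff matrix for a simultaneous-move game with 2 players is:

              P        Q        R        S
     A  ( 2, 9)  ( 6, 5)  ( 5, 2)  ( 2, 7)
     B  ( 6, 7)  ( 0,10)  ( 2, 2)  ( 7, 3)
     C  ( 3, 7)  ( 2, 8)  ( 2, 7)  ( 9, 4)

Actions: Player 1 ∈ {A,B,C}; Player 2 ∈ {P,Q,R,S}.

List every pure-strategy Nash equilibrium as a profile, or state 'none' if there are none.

No pure NE.

(A,P): not NE [P1→B gives 6>2]
(A,Q): not NE [P2→P gives 9>5]
(A,R): not NE [P2→P gives 9>2]
(A,S): not NE [P1→C gives 9>2; P2→P gives 9>7]
(B,P): not NE [P2→Q gives 10>7]
(B,Q): not NE [P1→A gives 6>0]
(B,R): not NE [P1→A gives 5>2; P2→Q gives 10>2]
(B,S): not NE [P1→C gives 9>7; P2→Q gives 10>3]
(C,P): not NE [P1→B gives 6>3; P2→Q gives 8>7]
(C,Q): not NE [P1→A gives 6>2]
(C,R): not NE [P1→A gives 5>2; P2→Q gives 8>7]
(C,S): not NE [P2→Q gives 8>4]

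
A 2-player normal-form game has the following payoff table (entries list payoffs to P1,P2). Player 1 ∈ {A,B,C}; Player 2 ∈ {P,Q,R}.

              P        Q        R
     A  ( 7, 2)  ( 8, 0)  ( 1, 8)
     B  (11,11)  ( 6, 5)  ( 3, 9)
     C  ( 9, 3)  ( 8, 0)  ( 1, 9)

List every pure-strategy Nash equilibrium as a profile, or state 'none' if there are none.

NE set: (B,P)

(A,P): not NE [P1→B gives 11>7; P2→R gives 8>2]
(A,Q): not NE [P2→R gives 8>0]
(A,R): not NE [P1→B gives 3>1]
(B,P): NE
(B,Q): not NE [P1→C gives 8>6; P2→P gives 11>5]
(B,R): not NE [P2→P gives 11>9]
(C,P): not NE [P1→B gives 11>9; P2→R gives 9>3]
(C,Q): not NE [P2→R gives 9>0]
(C,R): not NE [P1→B gives 3>1]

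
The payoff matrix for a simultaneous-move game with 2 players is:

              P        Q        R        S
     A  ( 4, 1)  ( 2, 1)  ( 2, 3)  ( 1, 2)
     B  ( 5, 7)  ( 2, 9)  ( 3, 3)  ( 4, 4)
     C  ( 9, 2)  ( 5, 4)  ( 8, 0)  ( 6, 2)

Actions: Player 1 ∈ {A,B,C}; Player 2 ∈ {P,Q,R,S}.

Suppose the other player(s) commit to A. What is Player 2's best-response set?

BR_2 = {R}

u_2(P vs A) = 1
u_2(Q vs A) = 1
u_2(R vs A) = 3
u_2(S vs A) = 2
max payoff 3 at {R}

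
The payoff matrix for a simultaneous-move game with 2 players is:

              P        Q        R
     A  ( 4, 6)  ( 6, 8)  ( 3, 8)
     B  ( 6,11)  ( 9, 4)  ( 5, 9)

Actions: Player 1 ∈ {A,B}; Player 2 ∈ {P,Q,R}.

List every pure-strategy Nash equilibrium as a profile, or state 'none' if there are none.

Nash profiles: (B,P)

(A,P): not NE [P1→B gives 6>4; P2→R gives 8>6]
(A,Q): not NE [P1→B gives 9>6]
(A,R): not NE [P1→B gives 5>3]
(B,P): NE
(B,Q): not NE [P2→P gives 11>4]
(B,R): not NE [P2→P gives 11>9]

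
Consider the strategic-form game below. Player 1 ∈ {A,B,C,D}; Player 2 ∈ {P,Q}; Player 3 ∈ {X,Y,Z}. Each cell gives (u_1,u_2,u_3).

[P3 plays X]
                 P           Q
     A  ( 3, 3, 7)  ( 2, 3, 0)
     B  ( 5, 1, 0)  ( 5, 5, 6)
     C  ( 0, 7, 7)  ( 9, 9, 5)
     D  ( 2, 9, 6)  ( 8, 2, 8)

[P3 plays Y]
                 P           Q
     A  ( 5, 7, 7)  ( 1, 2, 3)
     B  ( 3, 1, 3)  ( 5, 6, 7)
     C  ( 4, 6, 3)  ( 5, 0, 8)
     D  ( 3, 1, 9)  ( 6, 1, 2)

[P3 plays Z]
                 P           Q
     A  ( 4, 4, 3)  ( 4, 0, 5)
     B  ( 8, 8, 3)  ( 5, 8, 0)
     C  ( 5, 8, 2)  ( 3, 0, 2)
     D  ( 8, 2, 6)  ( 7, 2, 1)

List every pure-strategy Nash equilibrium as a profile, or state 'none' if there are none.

Nash profiles: (A,P,Y), (B,P,Z)

(A,P,X): not NE [P1→B gives 5>3]
(A,P,Y): NE
(A,P,Z): not NE [P1→D gives 8>4; P3→Y gives 7>3]
(A,Q,X): not NE [P1→C gives 9>2; P3→Z gives 5>0]
(A,Q,Y): not NE [P1→D gives 6>1; P2→P gives 7>2; P3→Z gives 5>3]
(A,Q,Z): not NE [P1→D gives 7>4; P2→P gives 4>0]
(B,P,X): not NE [P2→Q gives 5>1; P3→Z gives 3>0]
(B,P,Y): not NE [P1→A gives 5>3; P2→Q gives 6>1]
(B,P,Z): NE
(B,Q,X): not NE [P1→C gives 9>5; P3→Y gives 7>6]
(B,Q,Y): not NE [P1→D gives 6>5]
(B,Q,Z): not NE [P1→D gives 7>5; P3→Y gives 7>0]
(C,P,X): not NE [P1→B gives 5>0; P2→Q gives 9>7]
(C,P,Y): not NE [P1→A gives 5>4; P3→X gives 7>3]
(C,P,Z): not NE [P1→D gives 8>5; P3→X gives 7>2]
(C,Q,X): not NE [P3→Y gives 8>5]
(C,Q,Y): not NE [P1→D gives 6>5; P2→P gives 6>0]
(C,Q,Z): not NE [P1→D gives 7>3; P2→P gives 8>0; P3→Y gives 8>2]
(D,P,X): not NE [P1→B gives 5>2; P3→Y gives 9>6]
(D,P,Y): not NE [P1→A gives 5>3]
(D,P,Z): not NE [P3→Y gives 9>6]
(D,Q,X): not NE [P1→C gives 9>8; P2→P gives 9>2]
(D,Q,Y): not NE [P3→X gives 8>2]
(D,Q,Z): not NE [P3→X gives 8>1]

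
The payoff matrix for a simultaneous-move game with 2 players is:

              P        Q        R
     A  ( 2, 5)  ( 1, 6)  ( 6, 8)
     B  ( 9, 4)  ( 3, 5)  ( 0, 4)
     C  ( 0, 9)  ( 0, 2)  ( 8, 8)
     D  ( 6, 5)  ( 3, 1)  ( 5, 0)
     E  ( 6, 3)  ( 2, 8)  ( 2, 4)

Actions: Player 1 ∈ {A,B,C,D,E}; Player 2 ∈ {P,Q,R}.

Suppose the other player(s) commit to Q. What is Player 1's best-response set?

BR_1 = {B,D}

u_1(A vs Q) = 1
u_1(B vs Q) = 3
u_1(C vs Q) = 0
u_1(D vs Q) = 3
u_1(E vs Q) = 2
max payoff 3 at {B,D}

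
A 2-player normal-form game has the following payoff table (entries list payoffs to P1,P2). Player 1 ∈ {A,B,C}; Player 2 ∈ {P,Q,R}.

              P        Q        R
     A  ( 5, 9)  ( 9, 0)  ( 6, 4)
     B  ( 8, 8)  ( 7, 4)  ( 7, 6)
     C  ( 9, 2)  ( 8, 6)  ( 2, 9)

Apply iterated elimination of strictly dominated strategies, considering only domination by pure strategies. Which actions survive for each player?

Survivors P1:{B,C} P2:{P,R}

P2 drop Q (R beats it: A:4>0 B:6>4 C:9>6)
P1 drop A (B beats it: P:8>5 R:7>6)
P1→{B,C} P2→{P,R}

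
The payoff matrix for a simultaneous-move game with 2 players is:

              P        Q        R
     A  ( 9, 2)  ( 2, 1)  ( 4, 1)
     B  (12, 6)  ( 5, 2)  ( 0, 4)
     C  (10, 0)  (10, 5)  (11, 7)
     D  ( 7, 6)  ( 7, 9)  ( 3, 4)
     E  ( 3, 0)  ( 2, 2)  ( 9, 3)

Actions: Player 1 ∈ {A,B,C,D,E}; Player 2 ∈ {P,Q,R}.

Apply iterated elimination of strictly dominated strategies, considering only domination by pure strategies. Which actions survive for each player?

Survivors P1:{B,C} P2:{P,R}

P1 drop A (C beats it: P:10>9 Q:10>2 R:11>4)
P1 drop D (C beats it: P:10>7 Q:10>7 R:11>3)
P1 drop E (C beats it: P:10>3 Q:10>2 R:11>9)
P2 drop Q (R beats it: B:4>2 C:7>5)
P1→{B,C} P2→{P,R}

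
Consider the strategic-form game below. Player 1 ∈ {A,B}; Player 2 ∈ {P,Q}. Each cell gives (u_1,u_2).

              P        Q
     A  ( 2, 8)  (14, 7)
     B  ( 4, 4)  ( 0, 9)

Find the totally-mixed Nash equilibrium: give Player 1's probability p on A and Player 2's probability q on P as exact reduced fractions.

p=5/6, q=7/8

P1 indiff ⇒ q·2+(1-q)·14 = q·4+(1-q)·0 ⇒ q(-2) = (1-q)(-14) ⇒ q = 7/8
P2 indiff ⇒ p·8+(1-p)·4 = p·7+(1-p)·9 ⇒ p(1) = (1-p)(5) ⇒ p = 5/6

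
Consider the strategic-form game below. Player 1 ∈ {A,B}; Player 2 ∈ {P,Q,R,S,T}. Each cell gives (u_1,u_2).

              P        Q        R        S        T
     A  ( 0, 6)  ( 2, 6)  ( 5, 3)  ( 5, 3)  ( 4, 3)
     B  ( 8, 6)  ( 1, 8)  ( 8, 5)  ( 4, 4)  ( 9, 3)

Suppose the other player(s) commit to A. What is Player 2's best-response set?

BR_2 = {P,Q}

u_2(P vs A) = 6
u_2(Q vs A) = 6
u_2(R vs A) = 3
u_2(S vs A) = 3
u_2(T vs A) = 3
max payoff 6 at {P,Q}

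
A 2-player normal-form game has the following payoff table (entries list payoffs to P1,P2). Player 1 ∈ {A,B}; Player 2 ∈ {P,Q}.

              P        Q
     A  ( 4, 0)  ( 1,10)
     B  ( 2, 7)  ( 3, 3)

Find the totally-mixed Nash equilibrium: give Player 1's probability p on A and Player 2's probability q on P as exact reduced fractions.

(p,q) = (2/7, 1/2)

P1 indiff ⇒ q·4+(1-q)·1 = q·2+(1-q)·3 ⇒ q(2) = (1-q)(2) ⇒ q = 1/2
P2 indiff ⇒ p·0+(1-p)·7 = p·10+(1-p)·3 ⇒ p(-10) = (1-p)(-4) ⇒ p = 2/7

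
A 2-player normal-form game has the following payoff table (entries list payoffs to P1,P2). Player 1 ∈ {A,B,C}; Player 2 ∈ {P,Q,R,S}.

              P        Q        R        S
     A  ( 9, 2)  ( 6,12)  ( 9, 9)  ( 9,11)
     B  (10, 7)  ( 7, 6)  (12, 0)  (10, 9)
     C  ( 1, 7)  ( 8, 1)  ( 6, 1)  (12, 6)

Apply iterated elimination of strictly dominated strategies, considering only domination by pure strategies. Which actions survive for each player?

Survivors P1:{B,C} P2:{P,S}

P1 drop A (B beats it: P:10>9 Q:7>6 R:12>9 S:10>9)
P2 drop Q (P beats it: B:7>6 C:7>1)
P2 drop R (P beats it: B:7>0 C:7>1)
P1→{B,C} P2→{P,S}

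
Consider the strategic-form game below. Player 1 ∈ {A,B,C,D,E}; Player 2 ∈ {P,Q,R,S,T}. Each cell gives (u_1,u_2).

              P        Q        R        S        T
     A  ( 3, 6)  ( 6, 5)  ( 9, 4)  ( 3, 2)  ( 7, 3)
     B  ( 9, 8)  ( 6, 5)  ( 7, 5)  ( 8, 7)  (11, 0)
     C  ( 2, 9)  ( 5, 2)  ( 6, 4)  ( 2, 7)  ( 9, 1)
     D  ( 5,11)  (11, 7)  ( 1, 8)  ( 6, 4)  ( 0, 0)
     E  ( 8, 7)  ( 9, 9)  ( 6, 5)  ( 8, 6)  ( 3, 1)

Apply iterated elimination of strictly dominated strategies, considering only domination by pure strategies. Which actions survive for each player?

P1 drop C (B beats it: P:9>2 Q:6>5 R:7>6 S:8>2 T:11>9)
P2 drop R (P beats it: A:6>4 B:8>5 D:11>8 E:7>5)
P2 drop S (P beats it: A:6>2 B:8>7 D:11>4 E:7>6)
P2 drop T (P beats it: A:6>3 B:8>0 D:11>0 E:7>1)
P1 drop A (D beats it: P:5>3 Q:11>6)
P1→{B,D,E} P2→{P,Q}

Remaining: P1:{B,D,E} P2:{P,Q}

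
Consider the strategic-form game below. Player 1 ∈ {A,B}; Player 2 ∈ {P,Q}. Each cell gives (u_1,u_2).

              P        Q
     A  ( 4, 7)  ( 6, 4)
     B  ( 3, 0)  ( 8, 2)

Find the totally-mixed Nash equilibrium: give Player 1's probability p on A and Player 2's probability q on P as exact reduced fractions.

P1 indiff ⇒ q·4+(1-q)·6 = q·3+(1-q)·8 ⇒ q(1) = (1-q)(2) ⇒ q = 2/3
P2 indiff ⇒ p·7+(1-p)·0 = p·4+(1-p)·2 ⇒ p(3) = (1-p)(2) ⇒ p = 2/5

P1 mixes 2/5 on A; P2 mixes 2/3 on P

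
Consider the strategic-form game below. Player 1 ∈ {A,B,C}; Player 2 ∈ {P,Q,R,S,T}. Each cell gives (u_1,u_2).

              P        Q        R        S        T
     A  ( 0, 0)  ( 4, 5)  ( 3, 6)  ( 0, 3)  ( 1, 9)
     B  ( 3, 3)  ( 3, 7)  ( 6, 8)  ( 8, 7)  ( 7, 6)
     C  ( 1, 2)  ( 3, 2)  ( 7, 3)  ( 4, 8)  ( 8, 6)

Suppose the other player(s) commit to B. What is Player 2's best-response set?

BR_2 = {R}

u_2(P vs B) = 3
u_2(Q vs B) = 7
u_2(R vs B) = 8
u_2(S vs B) = 7
u_2(T vs B) = 6
max payoff 8 at {R}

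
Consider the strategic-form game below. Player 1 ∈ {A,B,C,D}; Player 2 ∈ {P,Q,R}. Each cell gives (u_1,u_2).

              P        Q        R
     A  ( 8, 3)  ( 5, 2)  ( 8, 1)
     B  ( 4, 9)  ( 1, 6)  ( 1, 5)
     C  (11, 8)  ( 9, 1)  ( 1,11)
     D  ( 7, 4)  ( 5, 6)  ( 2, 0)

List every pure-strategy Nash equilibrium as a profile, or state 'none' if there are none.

Equilibria: none

(A,P): not NE [P1→C gives 11>8]
(A,Q): not NE [P1→C gives 9>5; P2→P gives 3>2]
(A,R): not NE [P2→P gives 3>1]
(B,P): not NE [P1→C gives 11>4]
(B,Q): not NE [P1→C gives 9>1; P2→P gives 9>6]
(B,R): not NE [P1→A gives 8>1; P2→P gives 9>5]
(C,P): not NE [P2→R gives 11>8]
(C,Q): not NE [P2→R gives 11>1]
(C,R): not NE [P1→A gives 8>1]
(D,P): not NE [P1→C gives 11>7; P2→Q gives 6>4]
(D,Q): not NE [P1→C gives 9>5]
(D,R): not NE [P1→A gives 8>2; P2→Q gives 6>0]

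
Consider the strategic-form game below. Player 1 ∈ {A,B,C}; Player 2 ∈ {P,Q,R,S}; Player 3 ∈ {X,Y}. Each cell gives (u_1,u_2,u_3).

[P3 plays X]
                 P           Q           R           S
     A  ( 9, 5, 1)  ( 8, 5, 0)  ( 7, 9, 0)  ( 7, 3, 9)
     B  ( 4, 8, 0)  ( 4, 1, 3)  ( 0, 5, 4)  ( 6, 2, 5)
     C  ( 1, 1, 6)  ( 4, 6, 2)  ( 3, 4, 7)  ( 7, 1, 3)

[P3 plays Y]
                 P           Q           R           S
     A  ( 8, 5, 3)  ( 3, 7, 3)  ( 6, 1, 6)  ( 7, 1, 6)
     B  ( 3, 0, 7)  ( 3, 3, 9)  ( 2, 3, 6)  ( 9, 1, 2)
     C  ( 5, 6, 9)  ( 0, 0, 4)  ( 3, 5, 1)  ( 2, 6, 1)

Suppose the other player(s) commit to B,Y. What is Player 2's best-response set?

u_2(P vs B,Y) = 0
u_2(Q vs B,Y) = 3
u_2(R vs B,Y) = 3
u_2(S vs B,Y) = 1
max payoff 3 at {Q,R}

BR_2 = {Q,R}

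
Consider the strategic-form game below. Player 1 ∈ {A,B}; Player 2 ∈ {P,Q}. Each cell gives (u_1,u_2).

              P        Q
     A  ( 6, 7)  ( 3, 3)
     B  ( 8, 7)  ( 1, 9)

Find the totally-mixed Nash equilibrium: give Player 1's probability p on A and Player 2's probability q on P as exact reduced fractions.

P1 indiff ⇒ q·6+(1-q)·3 = q·8+(1-q)·1 ⇒ q(-2) = (1-q)(-2) ⇒ q = 1/2
P2 indiff ⇒ p·7+(1-p)·7 = p·3+(1-p)·9 ⇒ p(4) = (1-p)(2) ⇒ p = 1/3

(p,q) = (1/3, 1/2)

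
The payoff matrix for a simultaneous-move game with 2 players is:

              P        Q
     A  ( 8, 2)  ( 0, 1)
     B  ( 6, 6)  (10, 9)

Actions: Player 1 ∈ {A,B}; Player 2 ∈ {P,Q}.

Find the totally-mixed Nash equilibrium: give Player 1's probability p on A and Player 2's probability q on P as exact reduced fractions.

P1 mixes 3/4 on A; P2 mixes 5/6 on P

P1 indiff ⇒ q·8+(1-q)·0 = q·6+(1-q)·10 ⇒ q(2) = (1-q)(10) ⇒ q = 5/6
P2 indiff ⇒ p·2+(1-p)·6 = p·1+(1-p)·9 ⇒ p(1) = (1-p)(3) ⇒ p = 3/4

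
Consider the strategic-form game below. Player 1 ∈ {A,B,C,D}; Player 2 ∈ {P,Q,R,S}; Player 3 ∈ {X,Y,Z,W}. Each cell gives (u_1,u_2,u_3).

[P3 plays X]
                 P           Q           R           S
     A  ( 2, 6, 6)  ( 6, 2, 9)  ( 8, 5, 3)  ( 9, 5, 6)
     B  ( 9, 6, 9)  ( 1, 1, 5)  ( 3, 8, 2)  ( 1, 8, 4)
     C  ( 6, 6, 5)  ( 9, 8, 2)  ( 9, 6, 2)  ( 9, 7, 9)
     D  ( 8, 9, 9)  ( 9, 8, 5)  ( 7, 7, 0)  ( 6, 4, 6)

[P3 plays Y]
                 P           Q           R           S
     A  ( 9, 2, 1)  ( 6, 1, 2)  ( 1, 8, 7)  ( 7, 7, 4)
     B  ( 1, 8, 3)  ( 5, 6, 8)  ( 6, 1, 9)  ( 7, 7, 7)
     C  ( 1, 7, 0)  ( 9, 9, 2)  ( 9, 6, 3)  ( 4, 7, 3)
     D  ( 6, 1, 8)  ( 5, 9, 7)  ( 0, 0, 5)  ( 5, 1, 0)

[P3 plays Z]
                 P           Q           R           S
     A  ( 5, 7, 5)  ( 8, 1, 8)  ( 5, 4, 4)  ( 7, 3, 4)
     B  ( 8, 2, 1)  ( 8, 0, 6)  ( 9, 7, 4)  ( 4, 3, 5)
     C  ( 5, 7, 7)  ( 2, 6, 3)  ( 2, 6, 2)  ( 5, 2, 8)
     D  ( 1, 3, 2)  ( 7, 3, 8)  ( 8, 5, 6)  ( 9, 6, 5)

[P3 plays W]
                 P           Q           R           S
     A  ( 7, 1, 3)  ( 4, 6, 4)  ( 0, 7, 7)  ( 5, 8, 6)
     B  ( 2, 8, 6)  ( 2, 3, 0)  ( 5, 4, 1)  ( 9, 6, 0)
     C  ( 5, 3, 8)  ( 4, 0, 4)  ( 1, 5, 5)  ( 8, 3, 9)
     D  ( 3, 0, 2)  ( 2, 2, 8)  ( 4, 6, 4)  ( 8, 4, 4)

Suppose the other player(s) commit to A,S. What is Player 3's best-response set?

u_3(X vs A,S) = 6
u_3(Y vs A,S) = 4
u_3(Z vs A,S) = 4
u_3(W vs A,S) = 6
max payoff 6 at {X,W}

BR_3 = {X,W}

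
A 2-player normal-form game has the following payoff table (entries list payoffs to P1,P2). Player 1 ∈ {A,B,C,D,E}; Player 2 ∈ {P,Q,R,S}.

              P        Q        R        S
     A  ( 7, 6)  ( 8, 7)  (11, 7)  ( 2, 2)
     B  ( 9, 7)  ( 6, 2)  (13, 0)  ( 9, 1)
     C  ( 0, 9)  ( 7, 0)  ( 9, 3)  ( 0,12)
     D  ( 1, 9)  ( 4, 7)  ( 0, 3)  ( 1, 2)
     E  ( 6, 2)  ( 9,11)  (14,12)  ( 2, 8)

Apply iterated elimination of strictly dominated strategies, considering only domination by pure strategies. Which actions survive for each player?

P1 drop C (A beats it: P:7>0 Q:8>7 R:11>9 S:2>0)
P1 drop D (A beats it: P:7>1 Q:8>4 R:11>0 S:2>1)
P2 drop S (Q beats it: A:7>2 B:2>1 E:11>8)
P1→{A,B,E} P2→{P,Q,R}

Survivors P1:{A,B,E} P2:{P,Q,R}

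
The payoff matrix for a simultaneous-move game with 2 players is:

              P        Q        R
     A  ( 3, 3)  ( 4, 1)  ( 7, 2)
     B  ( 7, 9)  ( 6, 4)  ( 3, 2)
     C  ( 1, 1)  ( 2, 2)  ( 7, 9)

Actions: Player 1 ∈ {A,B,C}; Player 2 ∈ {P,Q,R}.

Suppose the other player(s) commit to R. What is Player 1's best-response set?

u_1(A vs R) = 7
u_1(B vs R) = 3
u_1(C vs R) = 7
max payoff 7 at {A,C}

BR_1 = {A,C}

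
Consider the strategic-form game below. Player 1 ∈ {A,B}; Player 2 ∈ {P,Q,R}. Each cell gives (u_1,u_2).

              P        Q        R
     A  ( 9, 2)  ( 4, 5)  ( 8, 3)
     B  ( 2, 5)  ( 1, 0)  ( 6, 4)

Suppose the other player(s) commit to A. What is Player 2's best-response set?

u_2(P vs A) = 2
u_2(Q vs A) = 5
u_2(R vs A) = 3
max payoff 5 at {Q}

BR_2 = {Q}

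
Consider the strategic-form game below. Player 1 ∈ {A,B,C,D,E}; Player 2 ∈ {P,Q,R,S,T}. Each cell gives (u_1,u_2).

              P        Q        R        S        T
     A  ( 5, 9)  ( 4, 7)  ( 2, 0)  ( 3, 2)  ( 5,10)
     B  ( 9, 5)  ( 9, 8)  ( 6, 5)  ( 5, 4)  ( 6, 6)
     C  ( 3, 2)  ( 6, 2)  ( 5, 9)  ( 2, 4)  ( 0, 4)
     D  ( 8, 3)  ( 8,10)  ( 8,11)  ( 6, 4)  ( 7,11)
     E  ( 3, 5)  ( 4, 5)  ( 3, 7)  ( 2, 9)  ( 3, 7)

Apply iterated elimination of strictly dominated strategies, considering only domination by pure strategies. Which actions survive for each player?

Survivors P1:{B,D} P2:{Q,R,T}

P1 drop A (B beats it: P:9>5 Q:9>4 R:6>2 S:5>3 T:6>5)
P1 drop C (B beats it: P:9>3 Q:9>6 R:6>5 S:5>2 T:6>0)
P1 drop E (B beats it: P:9>3 Q:9>4 R:6>3 S:5>2 T:6>3)
P2 drop P (Q beats it: B:8>5 D:10>3)
P2 drop S (Q beats it: B:8>4 D:10>4)
P1→{B,D} P2→{Q,R,T}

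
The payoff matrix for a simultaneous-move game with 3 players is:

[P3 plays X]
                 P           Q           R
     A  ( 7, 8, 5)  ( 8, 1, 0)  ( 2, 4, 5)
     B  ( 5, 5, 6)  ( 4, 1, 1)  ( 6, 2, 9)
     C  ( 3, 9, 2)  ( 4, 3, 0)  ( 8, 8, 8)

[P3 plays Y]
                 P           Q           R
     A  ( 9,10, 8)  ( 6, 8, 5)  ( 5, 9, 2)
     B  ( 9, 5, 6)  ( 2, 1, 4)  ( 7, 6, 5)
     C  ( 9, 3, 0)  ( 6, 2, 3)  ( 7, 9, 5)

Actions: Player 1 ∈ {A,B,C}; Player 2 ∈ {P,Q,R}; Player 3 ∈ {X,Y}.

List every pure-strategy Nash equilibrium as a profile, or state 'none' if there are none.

(A,P,X): not NE [P3→Y gives 8>5]
(A,P,Y): NE
(A,Q,X): not NE [P2→P gives 8>1; P3→Y gives 5>0]
(A,Q,Y): not NE [P2→P gives 10>8]
(A,R,X): not NE [P1→C gives 8>2; P2→P gives 8>4]
(A,R,Y): not NE [P1→C gives 7>5; P2→P gives 10>9; P3→X gives 5>2]
(B,P,X): not NE [P1→A gives 7>5]
(B,P,Y): not NE [P2→R gives 6>5]
(B,Q,X): not NE [P1→A gives 8>4; P2→P gives 5>1; P3→Y gives 4>1]
(B,Q,Y): not NE [P1→C gives 6>2; P2→R gives 6>1]
(B,R,X): not NE [P1→C gives 8>6; P2→P gives 5>2]
(B,R,Y): not NE [P3→X gives 9>5]
(C,P,X): not NE [P1→A gives 7>3]
(C,P,Y): not NE [P2→R gives 9>3; P3→X gives 2>0]
(C,Q,X): not NE [P1→A gives 8>4; P2→P gives 9>3; P3→Y gives 3>0]
(C,Q,Y): not NE [P2→R gives 9>2]
(C,R,X): not NE [P2→P gives 9>8]
(C,R,Y): not NE [P3→X gives 8>5]

Nash profiles: (A,P,Y)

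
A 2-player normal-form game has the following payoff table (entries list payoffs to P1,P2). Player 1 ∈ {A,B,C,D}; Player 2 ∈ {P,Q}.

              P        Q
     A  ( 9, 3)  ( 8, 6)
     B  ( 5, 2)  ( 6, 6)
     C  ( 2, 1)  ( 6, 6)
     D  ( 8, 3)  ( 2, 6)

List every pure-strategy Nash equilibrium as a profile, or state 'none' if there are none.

NE set: (A,Q)

(A,P): not NE [P2→Q gives 6>3]
(A,Q): NE
(B,P): not NE [P1→A gives 9>5; P2→Q gives 6>2]
(B,Q): not NE [P1→A gives 8>6]
(C,P): not NE [P1→A gives 9>2; P2→Q gives 6>1]
(C,Q): not NE [P1→A gives 8>6]
(D,P): not NE [P1→A gives 9>8; P2→Q gives 6>3]
(D,Q): not NE [P1→A gives 8>2]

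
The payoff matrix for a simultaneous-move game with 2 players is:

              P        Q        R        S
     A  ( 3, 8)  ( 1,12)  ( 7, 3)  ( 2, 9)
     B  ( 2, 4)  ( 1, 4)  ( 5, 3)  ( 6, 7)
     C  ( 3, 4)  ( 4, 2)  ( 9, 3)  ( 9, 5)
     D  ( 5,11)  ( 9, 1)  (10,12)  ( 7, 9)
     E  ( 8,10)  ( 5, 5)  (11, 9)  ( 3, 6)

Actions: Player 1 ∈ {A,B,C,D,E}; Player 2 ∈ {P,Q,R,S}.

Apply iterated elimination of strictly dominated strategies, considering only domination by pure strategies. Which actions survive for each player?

Survivors P1:{C,D,E} P2:{P,R,S}

P1 drop A (D beats it: P:5>3 Q:9>1 R:10>7 S:7>2)
P1 drop B (C beats it: P:3>2 Q:4>1 R:9>5 S:9>6)
P2 drop Q (P beats it: C:4>2 D:11>1 E:10>5)
P1→{C,D,E} P2→{P,R,S}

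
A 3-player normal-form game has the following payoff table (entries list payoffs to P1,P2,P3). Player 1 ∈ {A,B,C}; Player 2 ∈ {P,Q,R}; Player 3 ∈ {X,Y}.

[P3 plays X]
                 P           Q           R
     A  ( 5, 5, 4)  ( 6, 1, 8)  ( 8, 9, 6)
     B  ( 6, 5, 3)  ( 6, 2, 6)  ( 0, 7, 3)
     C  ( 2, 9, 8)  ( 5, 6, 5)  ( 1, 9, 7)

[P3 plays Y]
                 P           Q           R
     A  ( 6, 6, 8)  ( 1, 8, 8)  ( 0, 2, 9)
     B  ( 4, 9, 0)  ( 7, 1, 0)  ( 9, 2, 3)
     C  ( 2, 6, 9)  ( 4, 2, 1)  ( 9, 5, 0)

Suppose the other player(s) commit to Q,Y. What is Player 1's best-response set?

u_1(A vs Q,Y) = 1
u_1(B vs Q,Y) = 7
u_1(C vs Q,Y) = 4
max payoff 7 at {B}

argmax u_1 = {B}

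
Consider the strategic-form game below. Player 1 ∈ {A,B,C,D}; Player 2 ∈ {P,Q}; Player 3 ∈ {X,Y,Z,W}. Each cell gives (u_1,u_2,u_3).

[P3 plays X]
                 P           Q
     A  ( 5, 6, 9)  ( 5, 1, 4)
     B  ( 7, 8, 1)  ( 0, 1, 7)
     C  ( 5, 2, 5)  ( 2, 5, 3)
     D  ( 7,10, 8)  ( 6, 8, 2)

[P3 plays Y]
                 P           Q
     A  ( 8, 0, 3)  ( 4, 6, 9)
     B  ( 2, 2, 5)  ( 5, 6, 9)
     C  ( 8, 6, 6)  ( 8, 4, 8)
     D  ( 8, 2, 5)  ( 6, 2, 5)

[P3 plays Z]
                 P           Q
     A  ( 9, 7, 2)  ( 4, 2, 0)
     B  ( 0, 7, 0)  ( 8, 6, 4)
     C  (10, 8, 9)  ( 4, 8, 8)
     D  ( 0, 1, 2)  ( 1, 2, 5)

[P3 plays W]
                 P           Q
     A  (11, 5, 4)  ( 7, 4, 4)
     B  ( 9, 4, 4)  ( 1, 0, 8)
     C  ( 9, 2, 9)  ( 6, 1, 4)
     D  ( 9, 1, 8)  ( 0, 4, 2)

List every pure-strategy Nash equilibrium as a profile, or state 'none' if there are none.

(A,P,X): not NE [P1→D gives 7>5]
(A,P,Y): not NE [P2→Q gives 6>0; P3→X gives 9>3]
(A,P,Z): not NE [P1→C gives 10>9; P3→X gives 9>2]
(A,P,W): not NE [P3→X gives 9>4]
(A,Q,X): not NE [P1→D gives 6>5; P2→P gives 6>1; P3→Y gives 9>4]
(A,Q,Y): not NE [P1→C gives 8>4]
(A,Q,Z): not NE [P1→B gives 8>4; P2→P gives 7>2; P3→Y gives 9>0]
(A,Q,W): not NE [P2→P gives 5>4; P3→Y gives 9>4]
(B,P,X): not NE [P3→Y gives 5>1]
(B,P,Y): not NE [P1→D gives 8>2; P2→Q gives 6>2]
(B,P,Z): not NE [P1→C gives 10>0; P3→Y gives 5>0]
(B,P,W): not NE [P1→A gives 11>9; P3→Y gives 5>4]
(B,Q,X): not NE [P1→D gives 6>0; P2→P gives 8>1; P3→Y gives 9>7]
(B,Q,Y): not NE [P1→C gives 8>5]
(B,Q,Z): not NE [P2→P gives 7>6; P3→Y gives 9>4]
(B,Q,W): not NE [P1→A gives 7>1; P2→P gives 4>0; P3→Y gives 9>8]
(C,P,X): not NE [P1→D gives 7>5; P2→Q gives 5>2; P3→W gives 9>5]
(C,P,Y): not NE [P3→W gives 9>6]
(C,P,Z): NE
(C,P,W): not NE [P1→A gives 11>9]
(C,Q,X): not NE [P1→D gives 6>2; P3→Z gives 8>3]
(C,Q,Y): not NE [P2→P gives 6>4]
(C,Q,Z): not NE [P1→B gives 8>4]
(C,Q,W): not NE [P1→A gives 7>6; P2→P gives 2>1; P3→Z gives 8>4]
(D,P,X): NE
(D,P,Y): not NE [P3→W gives 8>5]
(D,P,Z): not NE [P1→C gives 10>0; P2→Q gives 2>1; P3→W gives 8>2]
(D,P,W): not NE [P1→A gives 11>9; P2→Q gives 4>1]
(D,Q,X): not NE [P2→P gives 10>8; P3→Z gives 5>2]
(D,Q,Y): not NE [P1→C gives 8>6]
(D,Q,Z): not NE [P1→B gives 8>1]
(D,Q,W): not NE [P1→A gives 7>0; P3→Z gives 5>2]

PSNE = {(C,P,Z), (D,P,X)}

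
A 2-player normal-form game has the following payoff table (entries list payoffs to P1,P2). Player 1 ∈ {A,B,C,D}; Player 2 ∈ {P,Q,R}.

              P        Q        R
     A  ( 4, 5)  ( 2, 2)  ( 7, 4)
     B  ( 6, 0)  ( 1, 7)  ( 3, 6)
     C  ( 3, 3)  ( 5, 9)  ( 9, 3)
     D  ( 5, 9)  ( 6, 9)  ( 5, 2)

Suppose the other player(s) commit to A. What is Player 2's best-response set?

BR_2 = {P}

u_2(P vs A) = 5
u_2(Q vs A) = 2
u_2(R vs A) = 4
max payoff 5 at {P}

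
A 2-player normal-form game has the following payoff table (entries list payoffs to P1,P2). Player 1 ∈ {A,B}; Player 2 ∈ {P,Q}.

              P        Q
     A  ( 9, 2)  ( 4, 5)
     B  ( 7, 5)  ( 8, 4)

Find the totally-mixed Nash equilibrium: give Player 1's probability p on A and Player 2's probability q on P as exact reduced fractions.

P1 indiff ⇒ q·9+(1-q)·4 = q·7+(1-q)·8 ⇒ q(2) = (1-q)(4) ⇒ q = 2/3
P2 indiff ⇒ p·2+(1-p)·5 = p·5+(1-p)·4 ⇒ p(-3) = (1-p)(-1) ⇒ p = 1/4

P1 mixes 1/4 on A; P2 mixes 2/3 on P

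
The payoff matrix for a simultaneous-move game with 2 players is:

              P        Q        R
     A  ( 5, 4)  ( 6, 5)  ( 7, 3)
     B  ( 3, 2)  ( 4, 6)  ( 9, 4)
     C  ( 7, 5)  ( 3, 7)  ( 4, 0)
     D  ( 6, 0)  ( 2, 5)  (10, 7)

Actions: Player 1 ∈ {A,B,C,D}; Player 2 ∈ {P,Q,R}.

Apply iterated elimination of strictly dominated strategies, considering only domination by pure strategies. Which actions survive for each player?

P2 drop P (Q beats it: A:5>4 B:6>2 C:7>5 D:5>0)
P1 drop C (A beats it: Q:6>3 R:7>4)
P1→{A,B,D} P2→{Q,R}

Survivors P1:{A,B,D} P2:{Q,R}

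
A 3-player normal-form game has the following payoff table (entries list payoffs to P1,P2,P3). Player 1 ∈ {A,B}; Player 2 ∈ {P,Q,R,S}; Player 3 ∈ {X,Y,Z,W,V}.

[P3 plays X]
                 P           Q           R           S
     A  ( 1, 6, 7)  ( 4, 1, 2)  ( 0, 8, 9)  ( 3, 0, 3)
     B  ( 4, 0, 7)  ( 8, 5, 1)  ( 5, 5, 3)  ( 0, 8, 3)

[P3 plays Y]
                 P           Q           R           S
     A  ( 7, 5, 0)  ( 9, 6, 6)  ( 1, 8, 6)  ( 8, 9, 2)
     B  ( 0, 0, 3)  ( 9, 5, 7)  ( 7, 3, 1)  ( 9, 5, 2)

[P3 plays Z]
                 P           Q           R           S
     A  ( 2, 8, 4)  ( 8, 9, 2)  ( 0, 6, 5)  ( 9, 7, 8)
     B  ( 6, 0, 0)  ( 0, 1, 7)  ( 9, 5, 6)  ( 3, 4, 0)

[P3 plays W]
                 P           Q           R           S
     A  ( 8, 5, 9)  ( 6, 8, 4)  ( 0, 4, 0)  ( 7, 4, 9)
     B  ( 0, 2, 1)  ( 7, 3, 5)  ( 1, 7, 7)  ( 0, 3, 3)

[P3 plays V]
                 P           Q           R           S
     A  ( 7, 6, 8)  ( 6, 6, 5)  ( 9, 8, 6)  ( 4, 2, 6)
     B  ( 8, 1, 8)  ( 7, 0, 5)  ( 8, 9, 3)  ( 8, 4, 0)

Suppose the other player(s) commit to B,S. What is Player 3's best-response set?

BR_3 = {X,W}

u_3(X vs B,S) = 3
u_3(Y vs B,S) = 2
u_3(Z vs B,S) = 0
u_3(W vs B,S) = 3
u_3(V vs B,S) = 0
max payoff 3 at {X,W}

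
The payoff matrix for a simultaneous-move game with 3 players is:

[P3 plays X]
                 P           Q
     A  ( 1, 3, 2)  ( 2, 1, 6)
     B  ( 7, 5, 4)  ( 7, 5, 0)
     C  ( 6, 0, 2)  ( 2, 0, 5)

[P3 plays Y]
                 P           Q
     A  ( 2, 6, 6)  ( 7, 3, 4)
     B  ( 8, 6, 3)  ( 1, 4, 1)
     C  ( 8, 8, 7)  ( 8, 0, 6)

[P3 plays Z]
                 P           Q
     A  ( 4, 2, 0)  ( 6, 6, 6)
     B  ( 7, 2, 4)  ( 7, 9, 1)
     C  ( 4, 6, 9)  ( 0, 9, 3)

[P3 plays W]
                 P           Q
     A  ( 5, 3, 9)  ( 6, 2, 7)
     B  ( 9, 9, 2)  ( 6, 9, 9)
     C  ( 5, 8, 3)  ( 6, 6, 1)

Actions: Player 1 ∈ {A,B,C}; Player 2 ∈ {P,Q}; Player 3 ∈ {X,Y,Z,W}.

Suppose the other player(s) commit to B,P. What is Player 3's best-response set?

P3 best: {X,Z}

u_3(X vs B,P) = 4
u_3(Y vs B,P) = 3
u_3(Z vs B,P) = 4
u_3(W vs B,P) = 2
max payoff 4 at {X,Z}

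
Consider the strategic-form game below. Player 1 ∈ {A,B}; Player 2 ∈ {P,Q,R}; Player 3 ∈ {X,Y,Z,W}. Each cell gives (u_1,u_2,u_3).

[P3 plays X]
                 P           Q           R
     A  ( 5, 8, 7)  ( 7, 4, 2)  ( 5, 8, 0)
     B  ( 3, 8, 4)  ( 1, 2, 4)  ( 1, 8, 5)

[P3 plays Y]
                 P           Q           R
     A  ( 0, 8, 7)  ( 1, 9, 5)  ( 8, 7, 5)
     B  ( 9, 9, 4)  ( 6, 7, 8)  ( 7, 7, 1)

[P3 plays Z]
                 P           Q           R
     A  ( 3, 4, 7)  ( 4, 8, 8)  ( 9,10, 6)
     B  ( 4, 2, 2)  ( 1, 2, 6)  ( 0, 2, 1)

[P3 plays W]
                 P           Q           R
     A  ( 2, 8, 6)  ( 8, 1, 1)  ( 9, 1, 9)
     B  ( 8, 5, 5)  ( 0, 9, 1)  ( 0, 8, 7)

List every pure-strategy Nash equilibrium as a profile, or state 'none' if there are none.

PSNE = {(A,P,X)}

(A,P,X): NE
(A,P,Y): not NE [P1→B gives 9>0; P2→Q gives 9>8]
(A,P,Z): not NE [P1→B gives 4>3; P2→R gives 10>4]
(A,P,W): not NE [P1→B gives 8>2; P3→Z gives 7>6]
(A,Q,X): not NE [P2→R gives 8>4; P3→Z gives 8>2]
(A,Q,Y): not NE [P1→B gives 6>1; P3→Z gives 8>5]
(A,Q,Z): not NE [P2→R gives 10>8]
(A,Q,W): not NE [P2→P gives 8>1; P3→Z gives 8>1]
(A,R,X): not NE [P3→W gives 9>0]
(A,R,Y): not NE [P2→Q gives 9>7; P3→W gives 9>5]
(A,R,Z): not NE [P3→W gives 9>6]
(A,R,W): not NE [P2→P gives 8>1]
(B,P,X): not NE [P1→A gives 5>3; P3→W gives 5>4]
(B,P,Y): not NE [P3→W gives 5>4]
(B,P,Z): not NE [P3→W gives 5>2]
(B,P,W): not NE [P2→Q gives 9>5]
(B,Q,X): not NE [P1→A gives 7>1; P2→R gives 8>2; P3→Y gives 8>4]
(B,Q,Y): not NE [P2→P gives 9>7]
(B,Q,Z): not NE [P1→A gives 4>1; P3→Y gives 8>6]
(B,Q,W): not NE [P1→A gives 8>0; P3→Y gives 8>1]
(B,R,X): not NE [P1→A gives 5>1; P3→W gives 7>5]
(B,R,Y): not NE [P1→A gives 8>7; P2→P gives 9>7; P3→W gives 7>1]
(B,R,Z): not NE [P1→A gives 9>0; P3→W gives 7>1]
(B,R,W): not NE [P1→A gives 9>0; P2→Q gives 9>8]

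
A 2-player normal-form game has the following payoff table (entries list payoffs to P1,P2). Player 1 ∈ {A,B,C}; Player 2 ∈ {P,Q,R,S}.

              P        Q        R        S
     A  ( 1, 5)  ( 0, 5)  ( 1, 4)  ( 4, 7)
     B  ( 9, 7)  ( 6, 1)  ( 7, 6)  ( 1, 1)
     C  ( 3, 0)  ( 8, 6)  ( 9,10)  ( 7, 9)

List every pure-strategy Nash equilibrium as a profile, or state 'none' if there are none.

(A,P): not NE [P1→B gives 9>1; P2→S gives 7>5]
(A,Q): not NE [P1→C gives 8>0; P2→S gives 7>5]
(A,R): not NE [P1→C gives 9>1; P2→S gives 7>4]
(A,S): not NE [P1→C gives 7>4]
(B,P): NE
(B,Q): not NE [P1→C gives 8>6; P2→P gives 7>1]
(B,R): not NE [P1→C gives 9>7; P2→P gives 7>6]
(B,S): not NE [P1→C gives 7>1; P2→P gives 7>1]
(C,P): not NE [P1→B gives 9>3; P2→R gives 10>0]
(C,Q): not NE [P2→R gives 10>6]
(C,R): NE
(C,S): not NE [P2→R gives 10>9]

PSNE = {(B,P), (C,R)}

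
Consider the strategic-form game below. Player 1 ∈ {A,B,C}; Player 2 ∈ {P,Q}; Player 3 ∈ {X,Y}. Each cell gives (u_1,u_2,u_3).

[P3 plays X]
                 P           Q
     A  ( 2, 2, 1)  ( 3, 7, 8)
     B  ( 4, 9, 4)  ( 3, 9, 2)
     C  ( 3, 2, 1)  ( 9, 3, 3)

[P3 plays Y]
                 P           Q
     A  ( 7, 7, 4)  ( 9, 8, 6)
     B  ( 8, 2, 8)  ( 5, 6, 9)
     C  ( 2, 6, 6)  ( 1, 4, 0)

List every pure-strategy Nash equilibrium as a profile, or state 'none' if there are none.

(A,P,X): not NE [P1→B gives 4>2; P2→Q gives 7>2; P3→Y gives 4>1]
(A,P,Y): not NE [P1→B gives 8>7; P2→Q gives 8>7]
(A,Q,X): not NE [P1→C gives 9>3]
(A,Q,Y): not NE [P3→X gives 8>6]
(B,P,X): not NE [P3→Y gives 8>4]
(B,P,Y): not NE [P2→Q gives 6>2]
(B,Q,X): not NE [P1→C gives 9>3; P3→Y gives 9>2]
(B,Q,Y): not NE [P1→A gives 9>5]
(C,P,X): not NE [P1→B gives 4>3; P2→Q gives 3>2; P3→Y gives 6>1]
(C,P,Y): not NE [P1→B gives 8>2]
(C,Q,X): NE
(C,Q,Y): not NE [P1→A gives 9>1; P2→P gives 6>4; P3→X gives 3>0]

Nash profiles: (C,Q,X)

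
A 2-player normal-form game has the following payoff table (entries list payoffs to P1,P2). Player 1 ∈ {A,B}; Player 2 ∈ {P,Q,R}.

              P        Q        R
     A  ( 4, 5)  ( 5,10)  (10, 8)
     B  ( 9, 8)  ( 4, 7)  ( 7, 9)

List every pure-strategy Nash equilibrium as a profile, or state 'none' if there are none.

(A,P): not NE [P1→B gives 9>4; P2→Q gives 10>5]
(A,Q): NE
(A,R): not NE [P2→Q gives 10>8]
(B,P): not NE [P2→R gives 9>8]
(B,Q): not NE [P1→A gives 5>4; P2→R gives 9>7]
(B,R): not NE [P1→A gives 10>7]

Nash profiles: (A,Q)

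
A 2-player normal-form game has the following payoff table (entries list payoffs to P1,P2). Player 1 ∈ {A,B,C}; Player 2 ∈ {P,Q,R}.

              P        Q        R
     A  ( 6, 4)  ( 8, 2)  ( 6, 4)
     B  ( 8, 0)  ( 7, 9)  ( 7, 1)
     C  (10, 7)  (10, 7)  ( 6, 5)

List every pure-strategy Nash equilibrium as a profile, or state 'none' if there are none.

Nash profiles: (C,P), (C,Q)

(A,P): not NE [P1→C gives 10>6]
(A,Q): not NE [P1→C gives 10>8; P2→R gives 4>2]
(A,R): not NE [P1→B gives 7>6]
(B,P): not NE [P1→C gives 10>8; P2→Q gives 9>0]
(B,Q): not NE [P1→C gives 10>7]
(B,R): not NE [P2→Q gives 9>1]
(C,P): NE
(C,Q): NE
(C,R): not NE [P1→B gives 7>6; P2→Q gives 7>5]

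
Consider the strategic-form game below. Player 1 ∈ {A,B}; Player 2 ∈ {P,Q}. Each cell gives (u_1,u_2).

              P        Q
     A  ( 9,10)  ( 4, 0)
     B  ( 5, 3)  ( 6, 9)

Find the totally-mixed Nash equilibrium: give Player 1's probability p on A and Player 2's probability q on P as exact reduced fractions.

p=3/8, q=1/3

P1 indiff ⇒ q·9+(1-q)·4 = q·5+(1-q)·6 ⇒ q(4) = (1-q)(2) ⇒ q = 1/3
P2 indiff ⇒ p·10+(1-p)·3 = p·0+(1-p)·9 ⇒ p(10) = (1-p)(6) ⇒ p = 3/8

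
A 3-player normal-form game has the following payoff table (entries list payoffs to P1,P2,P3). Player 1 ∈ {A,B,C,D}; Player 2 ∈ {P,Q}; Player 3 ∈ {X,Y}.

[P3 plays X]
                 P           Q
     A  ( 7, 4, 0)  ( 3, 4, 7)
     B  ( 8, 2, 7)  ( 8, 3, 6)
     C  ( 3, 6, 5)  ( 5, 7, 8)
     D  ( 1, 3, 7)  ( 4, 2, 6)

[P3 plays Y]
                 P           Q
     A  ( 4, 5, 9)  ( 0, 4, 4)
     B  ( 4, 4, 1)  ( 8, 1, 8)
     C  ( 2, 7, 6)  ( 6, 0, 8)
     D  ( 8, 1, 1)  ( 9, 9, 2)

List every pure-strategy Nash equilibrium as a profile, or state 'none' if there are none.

No pure NE.

(A,P,X): not NE [P1→B gives 8>7; P3→Y gives 9>0]
(A,P,Y): not NE [P1→D gives 8>4]
(A,Q,X): not NE [P1→B gives 8>3]
(A,Q,Y): not NE [P1→D gives 9>0; P2→P gives 5>4; P3→X gives 7>4]
(B,P,X): not NE [P2→Q gives 3>2]
(B,P,Y): not NE [P1→D gives 8>4; P3→X gives 7>1]
(B,Q,X): not NE [P3→Y gives 8>6]
(B,Q,Y): not NE [P1→D gives 9>8; P2→P gives 4>1]
(C,P,X): not NE [P1→B gives 8>3; P2→Q gives 7>6; P3→Y gives 6>5]
(C,P,Y): not NE [P1→D gives 8>2]
(C,Q,X): not NE [P1→B gives 8>5]
(C,Q,Y): not NE [P1→D gives 9>6; P2→P gives 7>0]
(D,P,X): not NE [P1→B gives 8>1]
(D,P,Y): not NE [P2→Q gives 9>1; P3→X gives 7>1]
(D,Q,X): not NE [P1→B gives 8>4; P2→P gives 3>2]
(D,Q,Y): not NE [P3→X gives 6>2]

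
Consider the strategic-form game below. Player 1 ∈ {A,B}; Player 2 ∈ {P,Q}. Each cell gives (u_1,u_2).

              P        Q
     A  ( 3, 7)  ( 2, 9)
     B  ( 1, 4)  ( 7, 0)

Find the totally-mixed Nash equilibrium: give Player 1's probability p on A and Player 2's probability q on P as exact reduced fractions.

P1 mixes 2/3 on A; P2 mixes 5/7 on P

P1 indiff ⇒ q·3+(1-q)·2 = q·1+(1-q)·7 ⇒ q(2) = (1-q)(5) ⇒ q = 5/7
P2 indiff ⇒ p·7+(1-p)·4 = p·9+(1-p)·0 ⇒ p(-2) = (1-p)(-4) ⇒ p = 2/3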